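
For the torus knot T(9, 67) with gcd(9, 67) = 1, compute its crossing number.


For a torus knot T(p, q) with gcd(p,q)=1,
the crossing number is min(p*(q-1), q*(p-1)).
p*(q-1) = 9*66 = 594
q*(p-1) = 67*8 = 536
min(594, 536) = 536

536


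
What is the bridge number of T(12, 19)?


The bridge number of T(p,q) is min(p,q).
min(12, 19) = 12

12


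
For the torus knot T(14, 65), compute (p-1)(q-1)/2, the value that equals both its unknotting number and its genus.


For a torus knot T(p,q), both the unknotting number and genus equal (p-1)(q-1)/2.
= (14-1)(65-1)/2
= 13*64/2
= 832/2 = 416

416


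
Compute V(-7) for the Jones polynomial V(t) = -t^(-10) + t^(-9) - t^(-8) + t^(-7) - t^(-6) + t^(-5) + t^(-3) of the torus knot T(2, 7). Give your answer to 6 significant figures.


Substituting t = -7 into V(t) = -t^(-10) + t^(-9) - t^(-8) + t^(-7) - t^(-6) + t^(-5) + t^(-3):
  (-)t^(-10) = -3.54013e-09
  (+)t^(-9) = -2.47809e-08
  (-)t^(-8) = -1.73467e-07
  (+)t^(-7) = -1.21427e-06
  (-)t^(-6) = -8.49986e-06
  (+)t^(-5) = -5.9499e-05
  (+)t^(-3) = -0.00291545
Sum = (-3.54013e-09) + (-2.47809e-08) + (-1.73467e-07) + (-1.21427e-06) + (-8.49986e-06) + (-5.9499e-05) + (-0.00291545)
= -0.002984866826
Rounded to 6 significant figures: -0.00298487

-0.00298487


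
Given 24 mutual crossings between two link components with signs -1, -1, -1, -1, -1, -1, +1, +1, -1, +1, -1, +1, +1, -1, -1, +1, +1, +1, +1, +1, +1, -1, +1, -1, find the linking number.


Step 1: Count positive crossings: 12
Step 2: Count negative crossings: 12
Step 3: Sum of signs = 12 - 12 = 0
Step 4: Linking number = sum/2 = 0/2 = 0

0


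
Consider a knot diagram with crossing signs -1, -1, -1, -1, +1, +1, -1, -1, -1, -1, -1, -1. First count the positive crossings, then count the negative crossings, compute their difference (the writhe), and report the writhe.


Step 1: Count positive crossings (+1).
Positive crossings: 2
Step 2: Count negative crossings (-1).
Negative crossings: 10
Step 3: Writhe = (positive) - (negative)
w = 2 - 10 = -8
Step 4: |w| = 8, and w is negative

-8


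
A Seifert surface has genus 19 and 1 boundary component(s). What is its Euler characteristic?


chi = 2 - 2g - b
= 2 - 2*19 - 1
= 2 - 38 - 1 = -37

-37


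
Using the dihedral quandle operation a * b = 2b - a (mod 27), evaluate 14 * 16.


14 * 16 = 2*16 - 14 mod 27
= 32 - 14 mod 27
= 18 mod 27 = 18

18


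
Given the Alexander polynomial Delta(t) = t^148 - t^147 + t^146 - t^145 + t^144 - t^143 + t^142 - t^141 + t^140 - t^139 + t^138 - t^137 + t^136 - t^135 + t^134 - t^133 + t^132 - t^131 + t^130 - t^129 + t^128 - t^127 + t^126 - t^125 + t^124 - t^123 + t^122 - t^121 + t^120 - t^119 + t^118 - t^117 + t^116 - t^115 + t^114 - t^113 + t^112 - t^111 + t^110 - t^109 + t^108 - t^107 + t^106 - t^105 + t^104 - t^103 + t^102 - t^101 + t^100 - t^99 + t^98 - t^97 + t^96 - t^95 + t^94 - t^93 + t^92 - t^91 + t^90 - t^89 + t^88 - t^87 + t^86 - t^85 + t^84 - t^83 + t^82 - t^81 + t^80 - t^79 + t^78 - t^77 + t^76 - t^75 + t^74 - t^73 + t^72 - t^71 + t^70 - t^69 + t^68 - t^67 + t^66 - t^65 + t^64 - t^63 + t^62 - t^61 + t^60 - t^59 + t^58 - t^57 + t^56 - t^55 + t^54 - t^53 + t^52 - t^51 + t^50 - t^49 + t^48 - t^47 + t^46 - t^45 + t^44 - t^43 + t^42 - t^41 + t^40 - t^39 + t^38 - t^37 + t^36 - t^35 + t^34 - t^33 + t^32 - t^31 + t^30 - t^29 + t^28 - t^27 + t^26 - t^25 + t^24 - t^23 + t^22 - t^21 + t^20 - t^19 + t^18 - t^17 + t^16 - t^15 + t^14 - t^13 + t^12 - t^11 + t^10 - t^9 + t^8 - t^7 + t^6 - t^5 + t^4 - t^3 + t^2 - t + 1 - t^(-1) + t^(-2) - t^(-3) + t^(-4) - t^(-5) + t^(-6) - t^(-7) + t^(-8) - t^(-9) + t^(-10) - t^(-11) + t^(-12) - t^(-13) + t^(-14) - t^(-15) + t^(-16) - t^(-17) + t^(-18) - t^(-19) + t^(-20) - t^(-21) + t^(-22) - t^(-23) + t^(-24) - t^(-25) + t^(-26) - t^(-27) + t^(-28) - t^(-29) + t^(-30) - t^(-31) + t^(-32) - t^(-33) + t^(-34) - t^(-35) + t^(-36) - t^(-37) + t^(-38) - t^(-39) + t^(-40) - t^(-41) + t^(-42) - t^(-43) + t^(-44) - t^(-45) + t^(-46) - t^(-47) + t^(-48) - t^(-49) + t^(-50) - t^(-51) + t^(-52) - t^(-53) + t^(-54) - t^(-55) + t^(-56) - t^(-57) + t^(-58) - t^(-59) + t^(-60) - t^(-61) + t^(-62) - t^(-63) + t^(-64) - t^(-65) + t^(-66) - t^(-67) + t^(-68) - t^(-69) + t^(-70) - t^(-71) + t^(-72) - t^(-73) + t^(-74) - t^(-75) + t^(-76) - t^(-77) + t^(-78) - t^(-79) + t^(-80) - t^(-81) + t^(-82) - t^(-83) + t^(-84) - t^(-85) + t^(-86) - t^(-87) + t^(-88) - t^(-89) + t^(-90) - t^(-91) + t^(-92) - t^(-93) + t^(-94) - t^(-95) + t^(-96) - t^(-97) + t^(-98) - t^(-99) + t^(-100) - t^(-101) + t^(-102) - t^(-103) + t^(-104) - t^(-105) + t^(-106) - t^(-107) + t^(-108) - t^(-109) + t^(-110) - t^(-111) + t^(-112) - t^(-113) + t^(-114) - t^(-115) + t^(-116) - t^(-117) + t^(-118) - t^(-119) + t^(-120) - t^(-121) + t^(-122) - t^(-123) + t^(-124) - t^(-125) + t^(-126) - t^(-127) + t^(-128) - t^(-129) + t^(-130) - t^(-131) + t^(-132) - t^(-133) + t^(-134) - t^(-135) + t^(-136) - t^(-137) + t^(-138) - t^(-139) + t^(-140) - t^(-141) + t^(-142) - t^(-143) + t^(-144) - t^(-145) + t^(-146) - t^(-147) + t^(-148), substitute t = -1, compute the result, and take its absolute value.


Step 1: The polynomial has 297 terms with alternating signs, exponents from 148 down to -148.
Step 2: Substitute t = -1. The i-th term has coefficient (-1)^i and exponent (m-i),
  so its value is (-1)^i * (-1)^(m-i) = (-1)^m = 1 for every i.
Step 3: All 297 terms equal 1, so Delta(-1) = 297 * (1) = 297
Step 4: |Delta(-1)| = 297

297


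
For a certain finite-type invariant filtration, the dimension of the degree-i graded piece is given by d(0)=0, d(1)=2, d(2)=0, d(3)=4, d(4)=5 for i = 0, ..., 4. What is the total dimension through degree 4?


Total dimension = d(0) + d(1) + ... + d(4)
= 0 + 2 + 0 + 4 + 5
= 11

11


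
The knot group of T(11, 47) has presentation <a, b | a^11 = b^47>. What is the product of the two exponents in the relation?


The relation is a^11 = b^47.
Product of exponents = 11 * 47
= 517

517


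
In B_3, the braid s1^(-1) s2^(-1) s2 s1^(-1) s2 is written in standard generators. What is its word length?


The word length counts the number of generators (including inverses).
Listing each generator: s1^(-1), s2^(-1), s2, s1^(-1), s2
There are 5 generators in this braid word.

5


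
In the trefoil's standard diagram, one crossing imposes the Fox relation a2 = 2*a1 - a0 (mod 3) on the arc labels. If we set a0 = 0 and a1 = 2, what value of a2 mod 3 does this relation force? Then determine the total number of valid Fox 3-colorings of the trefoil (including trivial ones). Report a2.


Step 1: Apply the given crossing relation 2*a1 - a0 - a2 = 0 (mod 3).
  a2 = 2*a1 - a0 mod 3
  a2 = 2*2 - 0 mod 3
  a2 = 4 - 0 mod 3
  a2 = 4 mod 3 = 1
Step 2: The trefoil has determinant 3.
  Number of Fox p-colorings (p prime) is p^2 if p = 3, else p.
  Since p = 3 divides det = 3, the trefoil is 3-colorable.
  (Indeed for p = 3 any choice of a0, a1 extends to a valid coloring; the trial (a0, a1, a2) = (0, 2, 1) satisfies all three crossing relations.)
  Total colorings = 3^2 = 9
Step 3: a2 = 1, total Fox 3-colorings = 9

1


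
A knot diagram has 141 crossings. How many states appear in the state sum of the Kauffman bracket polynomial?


Each crossing contributes 2 choices (A-smoothing or B-smoothing).
Total states = 2^141 = 2787593149816327892691964784081045188247552

2787593149816327892691964784081045188247552


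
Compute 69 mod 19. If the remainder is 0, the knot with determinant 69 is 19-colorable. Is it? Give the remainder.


Step 1: A knot is p-colorable if and only if p divides its determinant.
Step 2: Compute 69 mod 19.
69 = 3 * 19 + 12
Step 3: 69 mod 19 = 12
Step 4: The knot is 19-colorable: no

12


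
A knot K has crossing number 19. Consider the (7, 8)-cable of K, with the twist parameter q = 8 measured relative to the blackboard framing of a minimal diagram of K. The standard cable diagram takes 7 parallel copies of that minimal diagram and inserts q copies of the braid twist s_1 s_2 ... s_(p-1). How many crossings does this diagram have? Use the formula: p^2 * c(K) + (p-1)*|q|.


Step 1: Each of the c(K) crossings of the companion diagram becomes p*p = p^2 crossings among the p parallel strands, and each of the |q| twists s_1 s_2 ... s_(p-1) adds (p-1) crossings.
  Crossings = p^2 * c(K) + (p-1)*|q|
Step 2: = 7^2 * 19 + (7-1)*8
Step 3: = 49*19 + 6*8
Step 4: = 931 + 48 = 979

979


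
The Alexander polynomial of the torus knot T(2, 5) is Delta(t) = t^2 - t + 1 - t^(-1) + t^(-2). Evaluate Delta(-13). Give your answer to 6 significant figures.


Substituting t = -13 into Delta(t) = t^2 - t + 1 - t^(-1) + t^(-2):
Term values: (169) + (13) + (1) + (0.0769231) + (0.00591716)
Sum = 183.0828402
Rounded to 6 significant figures: 183.083

183.083


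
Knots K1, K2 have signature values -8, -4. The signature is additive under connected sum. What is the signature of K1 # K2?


The signature is additive under connected sum.
signature(K1 # K2) = (-8) + (-4)
= -12

-12


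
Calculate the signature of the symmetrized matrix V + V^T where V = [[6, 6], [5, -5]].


Step 1: V + V^T = [[12, 11], [11, -10]]
Step 2: trace = 2, det = -241
Step 3: Discriminant = 2^2 - 4*(-241) = 968
Step 4: Eigenvalues: 16.5563, -14.5563
Step 5: Signature = (# positive eigenvalues) - (# negative eigenvalues) = 0

0


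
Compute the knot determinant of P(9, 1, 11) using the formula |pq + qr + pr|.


Step 1: Compute pq + qr + pr.
pq = 9*1 = 9
qr = 1*11 = 11
pr = 9*11 = 99
pq + qr + pr = 9 + 11 + 99 = 119
Step 2: Take absolute value.
det(P(9,1,11)) = |119| = 119

119


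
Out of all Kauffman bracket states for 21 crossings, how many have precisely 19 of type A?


We choose which 19 of 21 crossings get A-smoothings.
C(21, 19) = 21! / (19! * 2!)
= 210

210


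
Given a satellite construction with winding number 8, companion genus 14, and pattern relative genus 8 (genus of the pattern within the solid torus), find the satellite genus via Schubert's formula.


Schubert: g(satellite) = g_rel(pattern) + |winding| * g(companion),
where g_rel(pattern) is the genus of the pattern relative to the solid torus.
= 8 + 8 * 14
= 8 + 112 = 120

120


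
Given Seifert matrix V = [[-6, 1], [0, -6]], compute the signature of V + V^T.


Step 1: V + V^T = [[-12, 1], [1, -12]]
Step 2: trace = -24, det = 143
Step 3: Discriminant = (-24)^2 - 4*143 = 4
Step 4: Eigenvalues: -11, -13
Step 5: Signature = (# positive eigenvalues) - (# negative eigenvalues) = -2

-2


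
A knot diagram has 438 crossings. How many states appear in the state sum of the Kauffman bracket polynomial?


Each crossing contributes 2 choices (A-smoothing or B-smoothing).
Total states = 2^438 = 709803441694928604052074031140629428079727891296209043243642772637343054798240159498233447962659731992932150006119314388217384402944

709803441694928604052074031140629428079727891296209043243642772637343054798240159498233447962659731992932150006119314388217384402944


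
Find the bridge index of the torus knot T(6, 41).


The bridge number of T(p,q) is min(p,q).
min(6, 41) = 6

6


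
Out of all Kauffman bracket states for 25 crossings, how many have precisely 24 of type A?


We choose which 24 of 25 crossings get A-smoothings.
C(25, 24) = 25! / (24! * 1!)
= 25

25


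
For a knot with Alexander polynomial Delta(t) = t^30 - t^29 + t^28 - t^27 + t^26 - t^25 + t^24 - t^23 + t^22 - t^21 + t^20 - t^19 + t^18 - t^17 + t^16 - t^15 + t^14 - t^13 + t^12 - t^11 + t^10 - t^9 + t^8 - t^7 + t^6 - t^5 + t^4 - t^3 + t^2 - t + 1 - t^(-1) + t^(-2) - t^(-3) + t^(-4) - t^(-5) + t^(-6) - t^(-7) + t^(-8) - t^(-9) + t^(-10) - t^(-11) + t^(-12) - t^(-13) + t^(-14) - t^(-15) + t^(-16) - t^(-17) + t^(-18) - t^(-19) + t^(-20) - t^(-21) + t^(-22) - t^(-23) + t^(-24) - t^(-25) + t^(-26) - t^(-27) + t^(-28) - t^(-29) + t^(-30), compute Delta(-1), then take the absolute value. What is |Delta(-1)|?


Step 1: The polynomial has 61 terms with alternating signs, exponents from 30 down to -30.
Step 2: Substitute t = -1. The i-th term has coefficient (-1)^i and exponent (m-i),
  so its value is (-1)^i * (-1)^(m-i) = (-1)^m = 1 for every i.
Step 3: All 61 terms equal 1, so Delta(-1) = 61 * (1) = 61
Step 4: |Delta(-1)| = 61

61


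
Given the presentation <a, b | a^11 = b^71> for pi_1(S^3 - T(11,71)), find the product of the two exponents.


The relation is a^11 = b^71.
Product of exponents = 11 * 71
= 781

781


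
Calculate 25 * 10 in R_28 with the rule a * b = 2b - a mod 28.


25 * 10 = 2*10 - 25 mod 28
= 20 - 25 mod 28
= -5 mod 28 = 23

23


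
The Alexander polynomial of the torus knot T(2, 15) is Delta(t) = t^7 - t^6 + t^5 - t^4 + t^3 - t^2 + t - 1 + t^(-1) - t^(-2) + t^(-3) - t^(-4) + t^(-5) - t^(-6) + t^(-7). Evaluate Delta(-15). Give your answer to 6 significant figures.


Substituting t = -15 into Delta(t) = t^7 - t^6 + t^5 - t^4 + t^3 - t^2 + t - 1 + t^(-1) - t^(-2) + t^(-3) - t^(-4) + t^(-5) - t^(-6) + t^(-7):
Term values: (-170859375) + (-11390625) + (-759375) + (-50625) + (-3375) + (-225) + (-15) + (-1) + (-0.0666667) + (-0.00444444) + (-0.000296296) + (-1.97531e-05) + (-1.31687e-06) + (-8.77915e-08) + (-5.85277e-09)
Sum = -183063616.1
Rounded to 6 significant figures: -1.83064e+08

-1.83064e+08


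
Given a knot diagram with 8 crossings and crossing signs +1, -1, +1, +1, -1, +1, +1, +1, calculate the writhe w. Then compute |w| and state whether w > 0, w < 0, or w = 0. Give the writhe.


Step 1: Count positive crossings (+1).
Positive crossings: 6
Step 2: Count negative crossings (-1).
Negative crossings: 2
Step 3: Writhe = (positive) - (negative)
w = 6 - 2 = 4
Step 4: |w| = 4, and w is positive

4


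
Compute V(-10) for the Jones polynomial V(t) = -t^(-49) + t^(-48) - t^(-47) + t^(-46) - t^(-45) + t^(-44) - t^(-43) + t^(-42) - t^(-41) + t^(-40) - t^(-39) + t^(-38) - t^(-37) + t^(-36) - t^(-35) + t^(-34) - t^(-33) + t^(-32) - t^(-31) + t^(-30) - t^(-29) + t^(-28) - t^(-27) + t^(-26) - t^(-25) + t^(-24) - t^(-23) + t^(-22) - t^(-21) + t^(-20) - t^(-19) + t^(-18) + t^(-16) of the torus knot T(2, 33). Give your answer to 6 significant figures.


Substituting t = -10 into V(t) = -t^(-49) + t^(-48) - t^(-47) + t^(-46) - t^(-45) + t^(-44) - t^(-43) + t^(-42) - t^(-41) + t^(-40) - t^(-39) + t^(-38) - t^(-37) + t^(-36) - t^(-35) + t^(-34) - t^(-33) + t^(-32) - t^(-31) + t^(-30) - t^(-29) + t^(-28) - t^(-27) + t^(-26) - t^(-25) + t^(-24) - t^(-23) + t^(-22) - t^(-21) + t^(-20) - t^(-19) + t^(-18) + t^(-16):
  (-)t^(-49) = 1e-49
  (+)t^(-48) = 1e-48
  (-)t^(-47) = 1e-47
  (+)t^(-46) = 1e-46
  (-)t^(-45) = 1e-45
  (+)t^(-44) = 1e-44
  (-)t^(-43) = 1e-43
  (+)t^(-42) = 1e-42
  (-)t^(-41) = 1e-41
  (+)t^(-40) = 1e-40
  (-)t^(-39) = 1e-39
  (+)t^(-38) = 1e-38
  (-)t^(-37) = 1e-37
  (+)t^(-36) = 1e-36
  (-)t^(-35) = 1e-35
  (+)t^(-34) = 1e-34
  (-)t^(-33) = 1e-33
  (+)t^(-32) = 1e-32
  (-)t^(-31) = 1e-31
  (+)t^(-30) = 1e-30
  (-)t^(-29) = 1e-29
  (+)t^(-28) = 1e-28
  (-)t^(-27) = 1e-27
  (+)t^(-26) = 1e-26
  (-)t^(-25) = 1e-25
  (+)t^(-24) = 1e-24
  (-)t^(-23) = 1e-23
  (+)t^(-22) = 1e-22
  (-)t^(-21) = 1e-21
  (+)t^(-20) = 1e-20
  (-)t^(-19) = 1e-19
  (+)t^(-18) = 1e-18
  (+)t^(-16) = 1e-16
Sum = (1e-49) + (1e-48) + (1e-47) + (1e-46) + (1e-45) + (1e-44) + (1e-43) + (1e-42) + (1e-41) + (1e-40) + (1e-39) + (1e-38) + (1e-37) + (1e-36) + (1e-35) + (1e-34) + (1e-33) + (1e-32) + (1e-31) + (1e-30) + (1e-29) + (1e-28) + (1e-27) + (1e-26) + (1e-25) + (1e-24) + (1e-23) + (1e-22) + (1e-21) + (1e-20) + (1e-19) + (1e-18) + (1e-16)
= 1.011111111e-16
Rounded to 6 significant figures: 1.01111e-16

1.01111e-16


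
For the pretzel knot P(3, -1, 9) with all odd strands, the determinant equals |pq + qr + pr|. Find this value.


Step 1: Compute pq + qr + pr.
pq = 3*(-1) = -3
qr = (-1)*9 = -9
pr = 3*9 = 27
pq + qr + pr = -3 + (-9) + 27 = 15
Step 2: Take absolute value.
det(P(3,-1,9)) = |15| = 15

15


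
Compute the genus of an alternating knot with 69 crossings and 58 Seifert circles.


For alternating knots, g = (c - s + 1)/2.
= (69 - 58 + 1)/2
= 12/2 = 6

6


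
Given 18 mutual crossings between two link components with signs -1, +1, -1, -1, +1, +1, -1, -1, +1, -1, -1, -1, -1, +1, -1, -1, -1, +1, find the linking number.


Step 1: Count positive crossings: 6
Step 2: Count negative crossings: 12
Step 3: Sum of signs = 6 - 12 = -6
Step 4: Linking number = sum/2 = -6/2 = -3

-3


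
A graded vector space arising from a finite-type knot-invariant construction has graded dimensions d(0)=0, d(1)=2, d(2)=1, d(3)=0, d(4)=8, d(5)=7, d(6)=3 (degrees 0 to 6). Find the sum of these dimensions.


Total dimension = d(0) + d(1) + ... + d(6)
= 0 + 2 + 1 + 0 + 8 + 7 + 3
= 21

21


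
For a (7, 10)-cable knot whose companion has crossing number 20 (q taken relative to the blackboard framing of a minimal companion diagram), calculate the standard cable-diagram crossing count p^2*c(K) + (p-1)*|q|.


Step 1: Each of the c(K) crossings of the companion diagram becomes p*p = p^2 crossings among the p parallel strands, and each of the |q| twists s_1 s_2 ... s_(p-1) adds (p-1) crossings.
  Crossings = p^2 * c(K) + (p-1)*|q|
Step 2: = 7^2 * 20 + (7-1)*10
Step 3: = 49*20 + 6*10
Step 4: = 980 + 60 = 1040

1040


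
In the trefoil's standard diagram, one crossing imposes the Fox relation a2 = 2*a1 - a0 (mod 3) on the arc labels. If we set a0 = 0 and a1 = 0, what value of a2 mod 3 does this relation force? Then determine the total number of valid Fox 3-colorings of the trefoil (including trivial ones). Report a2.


Step 1: Apply the given crossing relation 2*a1 - a0 - a2 = 0 (mod 3).
  a2 = 2*a1 - a0 mod 3
  a2 = 2*0 - 0 mod 3
  a2 = 0 - 0 mod 3
  a2 = 0 mod 3 = 0
Step 2: The trefoil has determinant 3.
  Number of Fox p-colorings (p prime) is p^2 if p = 3, else p.
  Since p = 3 divides det = 3, the trefoil is 3-colorable.
  (Indeed for p = 3 any choice of a0, a1 extends to a valid coloring; the trial (a0, a1, a2) = (0, 0, 0) satisfies all three crossing relations.)
  Total colorings = 3^2 = 9
Step 3: a2 = 0, total Fox 3-colorings = 9

0


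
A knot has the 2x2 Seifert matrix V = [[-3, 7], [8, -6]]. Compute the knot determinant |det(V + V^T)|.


Step 1: Form V + V^T where V = [[-3, 7], [8, -6]]
  V^T = [[-3, 8], [7, -6]]
  V + V^T = [[-6, 15], [15, -12]]
Step 2: det(V + V^T) = (-6)*(-12) - 15*15
  = 72 - 225 = -153
Step 3: Knot determinant = |det(V + V^T)| = |-153| = 153

153


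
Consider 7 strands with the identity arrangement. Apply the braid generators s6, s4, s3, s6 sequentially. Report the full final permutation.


Starting with identity [1, 2, 3, 4, 5, 6, 7].
Apply generators in sequence:
  After s6: [1, 2, 3, 4, 5, 7, 6]
  After s4: [1, 2, 3, 5, 4, 7, 6]
  After s3: [1, 2, 5, 3, 4, 7, 6]
  After s6: [1, 2, 5, 3, 4, 6, 7]
Final permutation: [1, 2, 5, 3, 4, 6, 7]

[1, 2, 5, 3, 4, 6, 7]


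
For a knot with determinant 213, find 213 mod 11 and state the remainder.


Step 1: A knot is p-colorable if and only if p divides its determinant.
Step 2: Compute 213 mod 11.
213 = 19 * 11 + 4
Step 3: 213 mod 11 = 4
Step 4: The knot is 11-colorable: no

4


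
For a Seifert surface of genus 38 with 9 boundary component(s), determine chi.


chi = 2 - 2g - b
= 2 - 2*38 - 9
= 2 - 76 - 9 = -83

-83


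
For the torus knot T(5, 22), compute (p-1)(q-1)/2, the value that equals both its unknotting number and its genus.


For a torus knot T(p,q), both the unknotting number and genus equal (p-1)(q-1)/2.
= (5-1)(22-1)/2
= 4*21/2
= 84/2 = 42

42


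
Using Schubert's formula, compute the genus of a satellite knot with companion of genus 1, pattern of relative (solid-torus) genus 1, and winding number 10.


Schubert: g(satellite) = g_rel(pattern) + |winding| * g(companion),
where g_rel(pattern) is the genus of the pattern relative to the solid torus.
= 1 + 10 * 1
= 1 + 10 = 11

11


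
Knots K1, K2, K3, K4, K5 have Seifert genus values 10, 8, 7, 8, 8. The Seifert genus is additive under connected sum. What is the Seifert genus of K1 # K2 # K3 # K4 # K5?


The Seifert genus is additive under connected sum.
Seifert genus(K1 # K2 # K3 # K4 # K5) = (10) + (8) + (7) + (8) + (8)
= 41

41


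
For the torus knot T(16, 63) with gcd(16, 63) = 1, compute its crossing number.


For a torus knot T(p, q) with gcd(p,q)=1,
the crossing number is min(p*(q-1), q*(p-1)).
p*(q-1) = 16*62 = 992
q*(p-1) = 63*15 = 945
min(992, 945) = 945

945


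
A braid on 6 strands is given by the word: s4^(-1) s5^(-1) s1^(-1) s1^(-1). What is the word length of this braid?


The word length counts the number of generators (including inverses).
Listing each generator: s4^(-1), s5^(-1), s1^(-1), s1^(-1)
There are 4 generators in this braid word.

4


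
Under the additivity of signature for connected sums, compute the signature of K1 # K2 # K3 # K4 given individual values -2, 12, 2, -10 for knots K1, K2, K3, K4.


The signature is additive under connected sum.
signature(K1 # K2 # K3 # K4) = (-2) + (12) + (2) + (-10)
= 2

2


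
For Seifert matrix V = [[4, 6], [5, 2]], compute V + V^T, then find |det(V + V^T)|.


Step 1: Form V + V^T where V = [[4, 6], [5, 2]]
  V^T = [[4, 5], [6, 2]]
  V + V^T = [[8, 11], [11, 4]]
Step 2: det(V + V^T) = 8*4 - 11*11
  = 32 - 121 = -89
Step 3: Knot determinant = |det(V + V^T)| = |-89| = 89

89


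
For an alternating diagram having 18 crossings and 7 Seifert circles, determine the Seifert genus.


For alternating knots, g = (c - s + 1)/2.
= (18 - 7 + 1)/2
= 12/2 = 6

6


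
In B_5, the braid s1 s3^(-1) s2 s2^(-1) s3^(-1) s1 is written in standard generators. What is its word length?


The word length counts the number of generators (including inverses).
Listing each generator: s1, s3^(-1), s2, s2^(-1), s3^(-1), s1
There are 6 generators in this braid word.

6


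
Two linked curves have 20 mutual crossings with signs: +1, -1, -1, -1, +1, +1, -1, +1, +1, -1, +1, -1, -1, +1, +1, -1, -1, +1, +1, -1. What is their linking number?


Step 1: Count positive crossings: 10
Step 2: Count negative crossings: 10
Step 3: Sum of signs = 10 - 10 = 0
Step 4: Linking number = sum/2 = 0/2 = 0

0


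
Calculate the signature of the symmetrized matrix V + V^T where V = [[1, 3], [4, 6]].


Step 1: V + V^T = [[2, 7], [7, 12]]
Step 2: trace = 14, det = -25
Step 3: Discriminant = 14^2 - 4*(-25) = 296
Step 4: Eigenvalues: 15.6023, -1.60233
Step 5: Signature = (# positive eigenvalues) - (# negative eigenvalues) = 0

0


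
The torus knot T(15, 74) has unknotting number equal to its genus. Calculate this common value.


For a torus knot T(p,q), both the unknotting number and genus equal (p-1)(q-1)/2.
= (15-1)(74-1)/2
= 14*73/2
= 1022/2 = 511

511


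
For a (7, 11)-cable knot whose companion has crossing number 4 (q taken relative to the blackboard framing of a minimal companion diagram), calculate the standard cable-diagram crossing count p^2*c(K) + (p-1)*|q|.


Step 1: Each of the c(K) crossings of the companion diagram becomes p*p = p^2 crossings among the p parallel strands, and each of the |q| twists s_1 s_2 ... s_(p-1) adds (p-1) crossings.
  Crossings = p^2 * c(K) + (p-1)*|q|
Step 2: = 7^2 * 4 + (7-1)*11
Step 3: = 49*4 + 6*11
Step 4: = 196 + 66 = 262

262


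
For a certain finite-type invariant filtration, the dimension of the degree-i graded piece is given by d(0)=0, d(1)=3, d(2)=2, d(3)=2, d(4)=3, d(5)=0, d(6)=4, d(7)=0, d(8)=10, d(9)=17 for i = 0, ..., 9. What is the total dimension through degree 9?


Total dimension = d(0) + d(1) + ... + d(9)
= 0 + 3 + 2 + 2 + 3 + 0 + 4 + 0 + 10 + 17
= 41

41


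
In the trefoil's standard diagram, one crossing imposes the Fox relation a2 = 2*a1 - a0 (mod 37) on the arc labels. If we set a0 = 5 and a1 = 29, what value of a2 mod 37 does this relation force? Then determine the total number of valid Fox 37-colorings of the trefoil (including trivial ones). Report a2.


Step 1: Apply the given crossing relation 2*a1 - a0 - a2 = 0 (mod 37).
  a2 = 2*a1 - a0 mod 37
  a2 = 2*29 - 5 mod 37
  a2 = 58 - 5 mod 37
  a2 = 53 mod 37 = 16
Step 2: The trefoil has determinant 3.
  Number of Fox p-colorings (p prime) is p^2 if p = 3, else p.
  Since 37 does not divide 3, only trivial (constant) colorings exist.
  (So the trial a0 = 5, a1 = 29 with a0 != a1 does NOT extend to a valid coloring of the whole trefoil: the other two crossing relations require 3*(a1 - a0) = 0 (mod 37), which fails.)
  Total colorings = 37
Step 3: a2 = 16, total Fox 37-colorings = 37

16


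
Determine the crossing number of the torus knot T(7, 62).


For a torus knot T(p, q) with gcd(p,q)=1,
the crossing number is min(p*(q-1), q*(p-1)).
p*(q-1) = 7*61 = 427
q*(p-1) = 62*6 = 372
min(427, 372) = 372

372


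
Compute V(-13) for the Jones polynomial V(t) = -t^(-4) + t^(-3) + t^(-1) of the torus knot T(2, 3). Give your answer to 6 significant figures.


Substituting t = -13 into V(t) = -t^(-4) + t^(-3) + t^(-1):
  (-)t^(-4) = -3.50128e-05
  (+)t^(-3) = -0.000455166
  (+)t^(-1) = -0.0769231
Sum = (-3.50128e-05) + (-0.000455166) + (-0.0769231)
= -0.07741325584
Rounded to 6 significant figures: -0.0774133

-0.0774133


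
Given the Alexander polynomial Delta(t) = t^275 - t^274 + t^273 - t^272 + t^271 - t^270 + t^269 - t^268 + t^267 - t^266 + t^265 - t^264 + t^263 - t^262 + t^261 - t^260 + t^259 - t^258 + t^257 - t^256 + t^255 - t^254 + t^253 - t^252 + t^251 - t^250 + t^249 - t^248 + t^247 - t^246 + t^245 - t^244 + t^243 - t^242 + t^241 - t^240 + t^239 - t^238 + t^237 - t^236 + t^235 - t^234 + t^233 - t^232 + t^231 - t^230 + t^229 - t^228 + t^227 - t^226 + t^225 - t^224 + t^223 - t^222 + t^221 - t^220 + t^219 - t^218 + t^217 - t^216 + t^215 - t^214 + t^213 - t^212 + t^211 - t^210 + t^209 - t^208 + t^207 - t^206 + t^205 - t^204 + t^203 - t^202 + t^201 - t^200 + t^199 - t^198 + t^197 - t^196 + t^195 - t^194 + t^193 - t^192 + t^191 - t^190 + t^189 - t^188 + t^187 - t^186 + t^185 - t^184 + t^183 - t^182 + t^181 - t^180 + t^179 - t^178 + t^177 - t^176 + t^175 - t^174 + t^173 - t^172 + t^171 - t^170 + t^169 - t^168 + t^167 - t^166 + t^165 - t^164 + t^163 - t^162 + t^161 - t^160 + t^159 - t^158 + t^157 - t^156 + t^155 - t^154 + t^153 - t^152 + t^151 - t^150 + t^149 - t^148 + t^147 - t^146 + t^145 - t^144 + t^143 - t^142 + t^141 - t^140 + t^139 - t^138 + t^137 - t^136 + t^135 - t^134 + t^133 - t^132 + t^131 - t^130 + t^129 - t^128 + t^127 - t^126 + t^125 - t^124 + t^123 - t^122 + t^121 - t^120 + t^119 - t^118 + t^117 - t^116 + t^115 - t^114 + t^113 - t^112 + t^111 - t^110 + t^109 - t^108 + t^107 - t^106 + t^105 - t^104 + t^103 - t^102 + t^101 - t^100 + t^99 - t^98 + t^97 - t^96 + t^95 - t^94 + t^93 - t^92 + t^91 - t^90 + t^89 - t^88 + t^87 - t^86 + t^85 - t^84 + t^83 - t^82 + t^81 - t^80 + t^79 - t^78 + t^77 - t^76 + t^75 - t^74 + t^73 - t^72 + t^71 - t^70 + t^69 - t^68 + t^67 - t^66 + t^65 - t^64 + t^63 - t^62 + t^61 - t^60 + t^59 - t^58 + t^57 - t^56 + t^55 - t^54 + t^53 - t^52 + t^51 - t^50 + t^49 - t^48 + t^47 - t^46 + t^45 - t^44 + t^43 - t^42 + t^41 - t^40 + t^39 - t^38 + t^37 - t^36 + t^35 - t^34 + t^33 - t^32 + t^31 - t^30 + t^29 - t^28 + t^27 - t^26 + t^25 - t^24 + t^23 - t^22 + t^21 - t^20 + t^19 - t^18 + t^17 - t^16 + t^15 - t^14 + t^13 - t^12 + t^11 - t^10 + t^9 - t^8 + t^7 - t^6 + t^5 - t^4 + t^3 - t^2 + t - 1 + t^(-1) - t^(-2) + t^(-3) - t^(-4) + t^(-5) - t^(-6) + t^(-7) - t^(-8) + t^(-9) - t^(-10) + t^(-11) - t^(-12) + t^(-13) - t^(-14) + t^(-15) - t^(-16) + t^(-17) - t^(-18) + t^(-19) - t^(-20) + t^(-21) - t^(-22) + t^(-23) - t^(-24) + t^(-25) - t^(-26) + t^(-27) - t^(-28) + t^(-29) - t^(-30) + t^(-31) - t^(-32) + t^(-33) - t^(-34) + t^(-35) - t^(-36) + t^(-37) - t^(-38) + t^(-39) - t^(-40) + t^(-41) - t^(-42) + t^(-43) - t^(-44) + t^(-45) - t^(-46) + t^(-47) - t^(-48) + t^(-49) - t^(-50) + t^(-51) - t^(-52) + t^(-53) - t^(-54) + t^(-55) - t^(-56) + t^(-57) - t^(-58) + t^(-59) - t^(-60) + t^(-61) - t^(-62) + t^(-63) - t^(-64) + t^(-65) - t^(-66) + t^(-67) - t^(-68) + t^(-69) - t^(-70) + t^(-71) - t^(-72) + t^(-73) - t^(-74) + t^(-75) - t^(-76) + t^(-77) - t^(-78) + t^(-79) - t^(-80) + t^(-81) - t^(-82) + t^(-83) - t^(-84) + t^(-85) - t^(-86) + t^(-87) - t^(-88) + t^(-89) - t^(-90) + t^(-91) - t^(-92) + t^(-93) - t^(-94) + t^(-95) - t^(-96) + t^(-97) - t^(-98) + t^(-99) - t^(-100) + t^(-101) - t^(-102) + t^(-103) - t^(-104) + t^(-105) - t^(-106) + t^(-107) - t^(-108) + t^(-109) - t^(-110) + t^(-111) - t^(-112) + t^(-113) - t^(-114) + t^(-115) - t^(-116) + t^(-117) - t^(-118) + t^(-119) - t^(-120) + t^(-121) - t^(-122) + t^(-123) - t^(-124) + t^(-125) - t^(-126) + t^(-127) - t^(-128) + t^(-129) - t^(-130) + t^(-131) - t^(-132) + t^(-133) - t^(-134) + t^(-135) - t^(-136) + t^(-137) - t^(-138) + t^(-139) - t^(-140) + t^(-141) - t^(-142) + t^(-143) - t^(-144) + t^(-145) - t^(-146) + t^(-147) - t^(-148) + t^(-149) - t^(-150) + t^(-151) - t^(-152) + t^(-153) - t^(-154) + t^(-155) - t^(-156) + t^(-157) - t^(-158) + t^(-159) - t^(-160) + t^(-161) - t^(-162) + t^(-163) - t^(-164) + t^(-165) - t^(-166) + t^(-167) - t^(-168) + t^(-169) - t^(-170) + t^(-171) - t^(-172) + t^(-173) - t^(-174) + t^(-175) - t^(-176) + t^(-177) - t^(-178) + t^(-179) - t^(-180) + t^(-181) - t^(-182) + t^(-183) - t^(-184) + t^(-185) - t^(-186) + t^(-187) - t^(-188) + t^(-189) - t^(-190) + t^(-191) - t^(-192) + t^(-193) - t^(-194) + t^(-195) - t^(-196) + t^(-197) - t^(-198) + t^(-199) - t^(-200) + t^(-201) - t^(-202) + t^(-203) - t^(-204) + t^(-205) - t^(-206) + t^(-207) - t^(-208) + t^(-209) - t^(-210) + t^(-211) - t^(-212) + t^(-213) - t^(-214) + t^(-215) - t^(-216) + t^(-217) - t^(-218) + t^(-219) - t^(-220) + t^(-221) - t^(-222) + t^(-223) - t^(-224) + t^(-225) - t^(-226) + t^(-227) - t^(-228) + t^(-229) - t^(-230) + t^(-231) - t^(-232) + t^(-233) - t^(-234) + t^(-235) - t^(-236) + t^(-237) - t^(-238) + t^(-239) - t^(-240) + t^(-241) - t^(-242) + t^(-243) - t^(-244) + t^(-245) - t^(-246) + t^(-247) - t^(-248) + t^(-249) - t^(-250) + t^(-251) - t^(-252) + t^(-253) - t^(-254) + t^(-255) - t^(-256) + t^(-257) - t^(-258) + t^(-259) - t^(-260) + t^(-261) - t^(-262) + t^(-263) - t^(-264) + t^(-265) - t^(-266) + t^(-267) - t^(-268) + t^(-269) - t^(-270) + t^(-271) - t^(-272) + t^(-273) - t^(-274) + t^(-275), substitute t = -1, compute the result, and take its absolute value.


Step 1: The polynomial has 551 terms with alternating signs, exponents from 275 down to -275.
Step 2: Substitute t = -1. The i-th term has coefficient (-1)^i and exponent (m-i),
  so its value is (-1)^i * (-1)^(m-i) = (-1)^m = -1 for every i.
Step 3: All 551 terms equal -1, so Delta(-1) = 551 * (-1) = -551
Step 4: |Delta(-1)| = 551

551


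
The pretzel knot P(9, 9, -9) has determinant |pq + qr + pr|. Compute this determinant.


Step 1: Compute pq + qr + pr.
pq = 9*9 = 81
qr = 9*(-9) = -81
pr = 9*(-9) = -81
pq + qr + pr = 81 + (-81) + (-81) = -81
Step 2: Take absolute value.
det(P(9,9,-9)) = |-81| = 81

81


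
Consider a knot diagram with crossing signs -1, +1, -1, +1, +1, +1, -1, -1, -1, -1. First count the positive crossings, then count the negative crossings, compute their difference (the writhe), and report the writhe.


Step 1: Count positive crossings (+1).
Positive crossings: 4
Step 2: Count negative crossings (-1).
Negative crossings: 6
Step 3: Writhe = (positive) - (negative)
w = 4 - 6 = -2
Step 4: |w| = 2, and w is negative

-2


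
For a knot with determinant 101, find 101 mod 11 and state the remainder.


Step 1: A knot is p-colorable if and only if p divides its determinant.
Step 2: Compute 101 mod 11.
101 = 9 * 11 + 2
Step 3: 101 mod 11 = 2
Step 4: The knot is 11-colorable: no

2


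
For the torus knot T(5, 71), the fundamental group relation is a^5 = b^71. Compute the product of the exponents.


The relation is a^5 = b^71.
Product of exponents = 5 * 71
= 355

355


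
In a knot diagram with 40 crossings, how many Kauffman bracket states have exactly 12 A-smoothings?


We choose which 12 of 40 crossings get A-smoothings.
C(40, 12) = 40! / (12! * 28!)
= 5586853480

5586853480


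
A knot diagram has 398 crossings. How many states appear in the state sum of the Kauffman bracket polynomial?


Each crossing contributes 2 choices (A-smoothing or B-smoothing).
Total states = 2^398 = 645562469521727147413979793000752968582426448207305878207664839135161905504210298657411338320034457858975792993186873344

645562469521727147413979793000752968582426448207305878207664839135161905504210298657411338320034457858975792993186873344


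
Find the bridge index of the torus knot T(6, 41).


The bridge number of T(p,q) is min(p,q).
min(6, 41) = 6

6


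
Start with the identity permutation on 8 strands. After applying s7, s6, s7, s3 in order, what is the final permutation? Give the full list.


Starting with identity [1, 2, 3, 4, 5, 6, 7, 8].
Apply generators in sequence:
  After s7: [1, 2, 3, 4, 5, 6, 8, 7]
  After s6: [1, 2, 3, 4, 5, 8, 6, 7]
  After s7: [1, 2, 3, 4, 5, 8, 7, 6]
  After s3: [1, 2, 4, 3, 5, 8, 7, 6]
Final permutation: [1, 2, 4, 3, 5, 8, 7, 6]

[1, 2, 4, 3, 5, 8, 7, 6]


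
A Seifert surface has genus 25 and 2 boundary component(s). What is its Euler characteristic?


chi = 2 - 2g - b
= 2 - 2*25 - 2
= 2 - 50 - 2 = -50

-50


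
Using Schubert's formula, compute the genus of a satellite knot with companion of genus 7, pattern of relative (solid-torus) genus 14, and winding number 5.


Schubert: g(satellite) = g_rel(pattern) + |winding| * g(companion),
where g_rel(pattern) is the genus of the pattern relative to the solid torus.
= 14 + 5 * 7
= 14 + 35 = 49

49


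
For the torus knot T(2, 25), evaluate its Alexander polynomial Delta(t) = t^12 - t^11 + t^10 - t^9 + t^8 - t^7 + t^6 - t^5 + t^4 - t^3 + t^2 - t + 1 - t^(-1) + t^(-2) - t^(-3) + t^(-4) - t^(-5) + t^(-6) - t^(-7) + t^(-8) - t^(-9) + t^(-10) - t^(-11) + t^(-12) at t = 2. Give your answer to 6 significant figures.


Substituting t = 2 into Delta(t) = t^12 - t^11 + t^10 - t^9 + t^8 - t^7 + t^6 - t^5 + t^4 - t^3 + t^2 - t + 1 - t^(-1) + t^(-2) - t^(-3) + t^(-4) - t^(-5) + t^(-6) - t^(-7) + t^(-8) - t^(-9) + t^(-10) - t^(-11) + t^(-12):
Term values: (4096) + (-2048) + (1024) + (-512) + (256) + (-128) + (64) + (-32) + (16) + (-8) + (4) + (-2) + (1) + (-0.5) + (0.25) + (-0.125) + (0.0625) + (-0.03125) + (0.015625) + (-0.0078125) + (0.00390625) + (-0.00195312) + (0.000976562) + (-0.000488281) + (0.000244141)
Sum = 2730.666748
Rounded to 6 significant figures: 2730.67

2730.67


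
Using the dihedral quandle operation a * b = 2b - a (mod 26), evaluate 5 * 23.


5 * 23 = 2*23 - 5 mod 26
= 46 - 5 mod 26
= 41 mod 26 = 15

15


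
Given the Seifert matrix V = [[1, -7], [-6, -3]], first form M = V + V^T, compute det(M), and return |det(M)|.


Step 1: Form V + V^T where V = [[1, -7], [-6, -3]]
  V^T = [[1, -6], [-7, -3]]
  V + V^T = [[2, -13], [-13, -6]]
Step 2: det(V + V^T) = 2*(-6) - (-13)*(-13)
  = -12 - 169 = -181
Step 3: Knot determinant = |det(V + V^T)| = |-181| = 181

181


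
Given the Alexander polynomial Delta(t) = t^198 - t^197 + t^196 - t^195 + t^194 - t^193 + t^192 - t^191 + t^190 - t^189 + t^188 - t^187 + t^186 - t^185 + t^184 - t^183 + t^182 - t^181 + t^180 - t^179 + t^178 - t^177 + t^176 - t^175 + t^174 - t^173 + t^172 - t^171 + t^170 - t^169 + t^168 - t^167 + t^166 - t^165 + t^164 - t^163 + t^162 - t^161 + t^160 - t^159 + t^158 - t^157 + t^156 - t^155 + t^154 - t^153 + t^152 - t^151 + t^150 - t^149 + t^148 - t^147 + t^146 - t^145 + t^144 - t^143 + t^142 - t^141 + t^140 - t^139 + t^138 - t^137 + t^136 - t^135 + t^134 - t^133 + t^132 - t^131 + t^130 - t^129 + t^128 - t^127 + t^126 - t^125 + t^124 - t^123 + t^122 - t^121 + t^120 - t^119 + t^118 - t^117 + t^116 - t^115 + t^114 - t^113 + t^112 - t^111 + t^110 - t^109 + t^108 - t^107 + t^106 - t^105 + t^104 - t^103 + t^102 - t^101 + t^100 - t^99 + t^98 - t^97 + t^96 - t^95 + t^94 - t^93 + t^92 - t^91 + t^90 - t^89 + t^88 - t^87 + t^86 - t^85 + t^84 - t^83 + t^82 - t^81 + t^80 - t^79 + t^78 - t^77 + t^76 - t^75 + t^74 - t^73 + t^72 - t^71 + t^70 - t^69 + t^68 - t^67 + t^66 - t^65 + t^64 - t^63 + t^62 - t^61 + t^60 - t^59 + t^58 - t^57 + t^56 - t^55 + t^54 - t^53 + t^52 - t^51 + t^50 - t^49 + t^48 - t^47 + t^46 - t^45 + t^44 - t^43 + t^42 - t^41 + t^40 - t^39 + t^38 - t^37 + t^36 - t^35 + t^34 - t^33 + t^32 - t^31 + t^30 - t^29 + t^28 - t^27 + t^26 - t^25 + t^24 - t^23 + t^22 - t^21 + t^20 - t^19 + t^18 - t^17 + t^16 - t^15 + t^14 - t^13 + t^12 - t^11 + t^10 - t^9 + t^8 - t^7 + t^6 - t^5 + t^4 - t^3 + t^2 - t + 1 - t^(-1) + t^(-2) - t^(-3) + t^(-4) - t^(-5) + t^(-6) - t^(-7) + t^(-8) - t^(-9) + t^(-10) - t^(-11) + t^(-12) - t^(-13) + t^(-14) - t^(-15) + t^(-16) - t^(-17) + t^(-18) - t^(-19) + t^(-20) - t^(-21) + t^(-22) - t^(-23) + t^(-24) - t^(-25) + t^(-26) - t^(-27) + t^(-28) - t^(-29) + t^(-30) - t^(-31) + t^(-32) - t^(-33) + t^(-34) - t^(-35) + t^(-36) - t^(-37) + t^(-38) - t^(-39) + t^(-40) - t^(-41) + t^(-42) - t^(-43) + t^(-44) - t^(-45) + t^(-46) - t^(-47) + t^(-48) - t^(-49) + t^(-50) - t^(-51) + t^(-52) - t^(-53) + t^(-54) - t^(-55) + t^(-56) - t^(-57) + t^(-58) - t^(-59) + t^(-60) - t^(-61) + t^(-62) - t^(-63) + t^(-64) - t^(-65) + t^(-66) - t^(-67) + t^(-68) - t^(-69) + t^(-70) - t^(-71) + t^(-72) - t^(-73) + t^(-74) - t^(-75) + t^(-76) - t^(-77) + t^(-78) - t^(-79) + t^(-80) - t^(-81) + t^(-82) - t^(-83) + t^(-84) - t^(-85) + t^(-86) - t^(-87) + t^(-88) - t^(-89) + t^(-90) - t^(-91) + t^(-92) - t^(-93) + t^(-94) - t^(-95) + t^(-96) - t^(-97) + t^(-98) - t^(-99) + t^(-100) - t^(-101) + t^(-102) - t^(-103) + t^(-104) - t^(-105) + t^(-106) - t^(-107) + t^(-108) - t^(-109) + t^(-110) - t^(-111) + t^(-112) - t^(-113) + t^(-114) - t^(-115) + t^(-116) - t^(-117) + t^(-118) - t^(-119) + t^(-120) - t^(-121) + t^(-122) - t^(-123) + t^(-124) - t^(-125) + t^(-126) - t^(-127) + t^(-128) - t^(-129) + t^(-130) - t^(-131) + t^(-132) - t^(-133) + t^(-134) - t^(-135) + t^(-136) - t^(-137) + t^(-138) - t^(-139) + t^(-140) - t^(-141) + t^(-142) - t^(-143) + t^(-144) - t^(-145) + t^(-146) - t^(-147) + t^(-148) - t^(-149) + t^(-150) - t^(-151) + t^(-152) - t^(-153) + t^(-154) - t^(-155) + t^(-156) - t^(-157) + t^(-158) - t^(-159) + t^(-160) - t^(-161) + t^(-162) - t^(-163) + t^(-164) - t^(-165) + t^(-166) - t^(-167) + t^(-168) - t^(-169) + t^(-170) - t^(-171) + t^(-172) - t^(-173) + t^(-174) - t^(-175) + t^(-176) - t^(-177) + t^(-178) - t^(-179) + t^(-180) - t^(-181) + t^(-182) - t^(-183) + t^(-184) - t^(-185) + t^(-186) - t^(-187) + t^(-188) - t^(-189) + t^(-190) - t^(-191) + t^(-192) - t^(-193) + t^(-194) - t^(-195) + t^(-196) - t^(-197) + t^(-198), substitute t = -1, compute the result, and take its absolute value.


Step 1: The polynomial has 397 terms with alternating signs, exponents from 198 down to -198.
Step 2: Substitute t = -1. The i-th term has coefficient (-1)^i and exponent (m-i),
  so its value is (-1)^i * (-1)^(m-i) = (-1)^m = 1 for every i.
Step 3: All 397 terms equal 1, so Delta(-1) = 397 * (1) = 397
Step 4: |Delta(-1)| = 397

397


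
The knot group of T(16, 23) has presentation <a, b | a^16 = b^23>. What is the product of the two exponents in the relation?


The relation is a^16 = b^23.
Product of exponents = 16 * 23
= 368

368


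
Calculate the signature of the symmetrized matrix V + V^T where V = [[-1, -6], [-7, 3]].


Step 1: V + V^T = [[-2, -13], [-13, 6]]
Step 2: trace = 4, det = -181
Step 3: Discriminant = 4^2 - 4*(-181) = 740
Step 4: Eigenvalues: 15.6015, -11.6015
Step 5: Signature = (# positive eigenvalues) - (# negative eigenvalues) = 0

0


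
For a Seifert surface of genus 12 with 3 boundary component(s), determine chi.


chi = 2 - 2g - b
= 2 - 2*12 - 3
= 2 - 24 - 3 = -25

-25


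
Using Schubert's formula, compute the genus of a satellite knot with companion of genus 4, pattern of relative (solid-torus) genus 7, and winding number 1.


Schubert: g(satellite) = g_rel(pattern) + |winding| * g(companion),
where g_rel(pattern) is the genus of the pattern relative to the solid torus.
= 7 + 1 * 4
= 7 + 4 = 11

11


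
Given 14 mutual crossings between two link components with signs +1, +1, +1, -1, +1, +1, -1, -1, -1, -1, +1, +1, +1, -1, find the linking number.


Step 1: Count positive crossings: 8
Step 2: Count negative crossings: 6
Step 3: Sum of signs = 8 - 6 = 2
Step 4: Linking number = sum/2 = 2/2 = 1

1


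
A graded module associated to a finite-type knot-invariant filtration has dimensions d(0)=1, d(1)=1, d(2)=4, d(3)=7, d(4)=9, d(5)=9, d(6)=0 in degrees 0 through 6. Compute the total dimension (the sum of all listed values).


Total dimension = d(0) + d(1) + ... + d(6)
= 1 + 1 + 4 + 7 + 9 + 9 + 0
= 31

31
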